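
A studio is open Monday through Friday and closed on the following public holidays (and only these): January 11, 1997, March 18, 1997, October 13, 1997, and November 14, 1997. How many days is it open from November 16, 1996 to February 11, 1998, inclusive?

November 16, 1996 is a Saturday.
From November 16, 1996 to February 11, 1998 is 453 days inclusive.
453 = 7 × 64 + 5, so there are 64 full weeks plus 5 extra days.
Each full week contributes 5 weekdays (Mon–Fri): 64 × 5 = 320.
The 5 extra days are Saturday, Sunday, Monday, Tuesday, Wednesday — 3 of them qualify.
Total: 320 + 3 = 323.
Holidays: January 11, 1997 (Sat); March 18, 1997 (Tue); October 13, 1997 (Mon); November 14, 1997 (Fri).
3 of the 4 holidays fall on weekdays; the rest are weekends and were already excluded.
Business days: 323 − 3 = 320.

320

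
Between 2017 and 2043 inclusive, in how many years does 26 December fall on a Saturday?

4

Day of week of December 26 in each year:
2017: Tue, 2018: Wed, 2019: Thu, 2020: Sat ✓, 2021: Sun, 2022: Mon, 2023: Tue, 2024: Thu, 2025: Fri, 2026: Sat ✓, 2027: Sun, 2028: Tue, 2029: Wed, 2030: Thu, 2031: Fri, 2032: Sun, 2033: Mon, 2034: Tue, 2035: Wed, 2036: Fri, 2037: Sat ✓, 2038: Sun, 2039: Mon, 2040: Wed, 2041: Thu, 2042: Fri, 2043: Sat ✓
Saturdays: 2020, 2026, 2037, 2043.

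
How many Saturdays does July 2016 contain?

Jul 1, 2016 is a Friday.
From Jul 1, 2016 to Jul 31, 2016 is 31 days inclusive.
31 = 7 × 4 + 3, so there are 4 full weeks plus 3 extra days.
Each full week contributes one Saturday: 4 so far.
The 3 extra days are Fri, Sat, Sun — 1 of them qualifies.
Total: 4 + 1 = 5.

5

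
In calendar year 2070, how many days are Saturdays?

52

1 January 2070 is a Wednesday.
That's 365 days from start to end, counting both.
365 = 7 × 52 + 1, so there are 52 full weeks plus 1 extra day.
Each full week contributes one Saturday: 52 so far.
The 1 extra day is Wed — none qualify.
Total: 52 + 0 = 52.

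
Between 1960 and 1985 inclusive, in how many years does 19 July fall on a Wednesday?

Day of week of July 19 in each year:
1960: Tue, 1961: Wed ✓, 1962: Thu, 1963: Fri, 1964: Sun, 1965: Mon, 1966: Tue, 1967: Wed ✓, 1968: Fri, 1969: Sat, 1970: Sun, 1971: Mon, 1972: Wed ✓, 1973: Thu, 1974: Fri, 1975: Sat, 1976: Mon, 1977: Tue, 1978: Wed ✓, 1979: Thu, 1980: Sat, 1981: Sun, 1982: Mon, 1983: Tue, 1984: Thu, 1985: Fri
Wednesdays: 1961, 1967, 1972, 1978.

4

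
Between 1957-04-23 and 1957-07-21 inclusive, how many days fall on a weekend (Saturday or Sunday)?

1957-04-23 is a Tuesday.
From 1957-04-23 to 1957-07-21 is 90 days inclusive.
90 = 7 × 12 + 6, so there are 12 full weeks plus 6 extra days.
Each full week contributes 2 weekend days (Sat, Sun): 12 × 2 = 24.
The 6 extra days are Tuesday, Wednesday, Thursday, Friday, Saturday, Sunday — 2 of them qualify.
Total: 24 + 2 = 26.

26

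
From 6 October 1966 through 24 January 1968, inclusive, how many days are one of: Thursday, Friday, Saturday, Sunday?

272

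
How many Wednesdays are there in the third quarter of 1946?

July 1, 1946 is a Monday.
That's 92 days from start to end, counting both.
92 = 7 × 13 + 1, so there are 13 full weeks plus 1 extra day.
Each full week contributes one Wednesday: 13 so far.
The 1 extra day is Monday — none qualify.
Total: 13 + 0 = 13.

13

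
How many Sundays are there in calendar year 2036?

Jan 1, 2036 is a Tuesday.
The range spans 366 days (inclusive of both endpoints).
366 = 7 × 52 + 2, so there are 52 full weeks plus 2 extra days.
Each full week contributes one Sunday: 52 so far.
The 2 extra days are Tue, Wed — none qualify.
Total: 52 + 0 = 52.

52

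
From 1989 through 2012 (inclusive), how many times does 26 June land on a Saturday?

4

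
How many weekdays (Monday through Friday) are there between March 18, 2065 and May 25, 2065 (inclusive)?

49

March 18, 2065 is a Wednesday.
From March 18, 2065 to May 25, 2065 is 69 days inclusive.
69 = 7 × 9 + 6, so there are 9 full weeks plus 6 extra days.
Each full week contributes 5 weekdays (Mon–Fri): 9 × 5 = 45.
The 6 extra days are Wednesday, Thursday, Friday, Saturday, Sunday, Monday — 4 of them qualify.
Total: 45 + 4 = 49.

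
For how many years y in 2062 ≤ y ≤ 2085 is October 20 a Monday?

3

Day of week of October 20 in each year:
2062: Fri, 2063: Sat, 2064: Mon ✓, 2065: Tue, 2066: Wed, 2067: Thu, 2068: Sat, 2069: Sun, 2070: Mon ✓, 2071: Tue, 2072: Thu, 2073: Fri, 2074: Sat, 2075: Sun, 2076: Tue, 2077: Wed, 2078: Thu, 2079: Fri, 2080: Sun, 2081: Mon ✓, 2082: Tue, 2083: Wed, 2084: Fri, 2085: Sat
Mondays: 2064, 2070, 2081.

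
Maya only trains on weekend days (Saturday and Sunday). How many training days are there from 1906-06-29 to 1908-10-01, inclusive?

236

1906-06-29 is a Friday.
From 1906-06-29 to 1908-10-01 is 826 days inclusive.
826 = 7 × 118, so the span is exactly 118 full weeks.
Each full week contributes 2 weekend days (Sat, Sun): 118 × 2 = 236.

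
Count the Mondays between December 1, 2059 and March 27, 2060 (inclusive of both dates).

December 1, 2059 is a Monday.
That's 118 days from start to end, counting both.
118 = 7 × 16 + 6, so there are 16 full weeks plus 6 extra days.
Each full week contributes one Monday: 16 so far.
The 6 extra days are Mon, Tue, Wed, Thu, Fri, Sat — 1 of them qualifies.
Total: 16 + 1 = 17.

17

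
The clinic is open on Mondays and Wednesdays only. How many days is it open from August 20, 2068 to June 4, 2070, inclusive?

August 20, 2068 is a Monday.
The range spans 654 days (inclusive of both endpoints).
654 = 7 × 93 + 3, so there are 93 full weeks plus 3 extra days.
Each full week contributes 2 days from the set (Mon, Wed): 93 × 2 = 186.
The 3 extra days are Monday, Tuesday, Wednesday — 2 of them qualify.
Total: 186 + 2 = 188.

188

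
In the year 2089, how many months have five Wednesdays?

A month has five Wednesdays exactly when Wednesday falls within its first (length − 28) days.
Jan: 31 days, starts Sat → 5 of Sat, Sun, Mon
Feb: 28 days, starts Tue → 5 of (none)
Mar: 31 days, starts Tue → 5 of Tue, Wed, Thu ✓
Apr: 30 days, starts Fri → 5 of Fri, Sat
May: 31 days, starts Sun → 5 of Sun, Mon, Tue
Jun: 30 days, starts Wed → 5 of Wed, Thu ✓
Jul: 31 days, starts Fri → 5 of Fri, Sat, Sun
Aug: 31 days, starts Mon → 5 of Mon, Tue, Wed ✓
Sep: 30 days, starts Thu → 5 of Thu, Fri
Oct: 31 days, starts Sat → 5 of Sat, Sun, Mon
Nov: 30 days, starts Tue → 5 of Tue, Wed ✓
Dec: 31 days, starts Thu → 5 of Thu, Fri, Sat
Months with five Wednesdays: Mar, Jun, Aug, Nov.

4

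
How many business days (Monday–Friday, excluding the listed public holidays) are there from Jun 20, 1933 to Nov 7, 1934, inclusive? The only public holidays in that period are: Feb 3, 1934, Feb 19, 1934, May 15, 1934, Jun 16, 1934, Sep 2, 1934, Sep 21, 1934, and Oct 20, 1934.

359 business days

Jun 20, 1933 is a Tuesday.
From Jun 20, 1933 to Nov 7, 1934 is 506 days inclusive.
506 = 7 × 72 + 2, so there are 72 full weeks plus 2 extra days.
Each full week contributes 5 weekdays (Mon–Fri): 72 × 5 = 360.
The 2 extra days are Tuesday, Wednesday — 2 of them qualify.
Total: 360 + 2 = 362.
Holidays: Feb 3, 1934 (Sat); Feb 19, 1934 (Mon); May 15, 1934 (Tue); Jun 16, 1934 (Sat); Sep 2, 1934 (Sun); Sep 21, 1934 (Fri); Oct 20, 1934 (Sat).
3 of the 7 holidays fall on weekdays; the rest are weekends and were already excluded.
Business days: 362 − 3 = 359.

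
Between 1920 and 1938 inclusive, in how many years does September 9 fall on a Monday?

Day of week of September 9 in each year:
1920: Thu, 1921: Fri, 1922: Sat, 1923: Sun, 1924: Tue, 1925: Wed, 1926: Thu, 1927: Fri, 1928: Sun, 1929: Mon ✓, 1930: Tue, 1931: Wed, 1932: Fri, 1933: Sat, 1934: Sun, 1935: Mon ✓, 1936: Wed, 1937: Thu, 1938: Fri
Mondays: 1929, 1935.

2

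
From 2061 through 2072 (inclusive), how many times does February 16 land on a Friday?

1

Day of week of February 16 in each year:
2061: Wed, 2062: Thu, 2063: Fri ✓, 2064: Sat, 2065: Mon, 2066: Tue, 2067: Wed, 2068: Thu, 2069: Sat, 2070: Sun, 2071: Mon, 2072: Tue
Fridays: 2063.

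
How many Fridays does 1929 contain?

52

January 1, 1929 is a Tuesday.
That's 365 days from start to end, counting both.
365 = 7 × 52 + 1, so there are 52 full weeks plus 1 extra day.
Each full week contributes one Friday: 52 so far.
The 1 extra day is Tue — none qualify.
Total: 52 + 0 = 52.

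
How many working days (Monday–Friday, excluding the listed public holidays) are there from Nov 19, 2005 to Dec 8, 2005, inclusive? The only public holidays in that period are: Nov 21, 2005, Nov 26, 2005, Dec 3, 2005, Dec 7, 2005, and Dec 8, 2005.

Nov 19, 2005 is a Saturday.
The range spans 20 days (inclusive of both endpoints).
20 = 7 × 2 + 6, so there are 2 full weeks plus 6 extra days.
Each full week contributes 5 weekdays (Mon–Fri): 2 × 5 = 10.
The 6 extra days are Saturday, Sunday, Monday, Tuesday, Wednesday, Thursday — 4 of them qualify.
Total: 10 + 4 = 14.
Holidays: Nov 21, 2005 (Mon); Nov 26, 2005 (Sat); Dec 3, 2005 (Sat); Dec 7, 2005 (Wed); Dec 8, 2005 (Thu).
3 of the 5 holidays fall on weekdays; the rest are weekends and were already excluded.
Business days: 14 − 3 = 11.

11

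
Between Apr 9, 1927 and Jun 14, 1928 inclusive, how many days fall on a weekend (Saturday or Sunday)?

124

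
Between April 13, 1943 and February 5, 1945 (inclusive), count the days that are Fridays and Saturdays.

190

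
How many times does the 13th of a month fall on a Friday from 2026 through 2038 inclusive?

22

Friday-the-13ths by year:
2026: Feb, Mar, Nov
2027: Aug
2028: Oct
2029: Apr, Jul
2030: Sep, Dec
2031: Jun
2032: Feb, Aug
2033: May
2034: Jan, Oct
2035: Apr, Jul
2036: Jun
2037: Feb, Mar, Nov
2038: Aug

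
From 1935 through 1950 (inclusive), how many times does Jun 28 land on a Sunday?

2

Day of week of June 28 in each year:
1935: Fri, 1936: Sun ✓, 1937: Mon, 1938: Tue, 1939: Wed, 1940: Fri, 1941: Sat, 1942: Sun ✓, 1943: Mon, 1944: Wed, 1945: Thu, 1946: Fri, 1947: Sat, 1948: Mon, 1949: Tue, 1950: Wed
Sundays: 1936, 1942.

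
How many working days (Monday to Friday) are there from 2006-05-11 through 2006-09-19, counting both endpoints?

94

2006-05-11 is a Thursday.
That's 132 days from start to end, counting both.
132 = 7 × 18 + 6, so there are 18 full weeks plus 6 extra days.
Each full week contributes 5 weekdays (Mon–Fri): 18 × 5 = 90.
The 6 extra days are Thursday, Friday, Saturday, Sunday, Monday, Tuesday — 4 of them qualify.
Total: 90 + 4 = 94.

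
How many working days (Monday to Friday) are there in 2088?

Jan 1, 2088 is a Thursday.
The range spans 366 days (inclusive of both endpoints).
366 = 7 × 52 + 2, so there are 52 full weeks plus 2 extra days.
Each full week contributes 5 weekdays (Mon–Fri): 52 × 5 = 260.
The 2 extra days are Thu, Fri — 2 of them qualify.
Total: 260 + 2 = 262.

262 weekdays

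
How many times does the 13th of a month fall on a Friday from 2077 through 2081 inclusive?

7

Friday-the-13ths by year:
2077: Aug
2078: May
2079: Jan, Oct
2080: Sep, Dec
2081: Jun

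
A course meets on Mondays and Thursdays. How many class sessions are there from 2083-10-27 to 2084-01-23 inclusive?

25

2083-10-27 is a Wednesday.
That's 89 days from start to end, counting both.
89 = 7 × 12 + 5, so there are 12 full weeks plus 5 extra days.
Each full week contributes 2 days from the set (Mon, Thu): 12 × 2 = 24.
The 5 extra days are Wednesday, Thursday, Friday, Saturday, Sunday — 1 of them qualifies.
Total: 24 + 1 = 25.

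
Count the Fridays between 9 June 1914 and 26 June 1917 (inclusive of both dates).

159

9 June 1914 is a Tuesday.
The range spans 1114 days (inclusive of both endpoints).
1114 = 7 × 159 + 1, so there are 159 full weeks plus 1 extra day.
Each full week contributes one Friday: 159 so far.
The 1 extra day is Tue — none qualify.
Total: 159 + 0 = 159.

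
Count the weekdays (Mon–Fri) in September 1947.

Sep 1, 1947 is a Monday.
That's 30 days from start to end, counting both.
30 = 7 × 4 + 2, so there are 4 full weeks plus 2 extra days.
Each full week contributes 5 weekdays (Mon–Fri): 4 × 5 = 20.
The 2 extra days are Mon, Tue — 2 of them qualify.
Total: 20 + 2 = 22.

22 weekdays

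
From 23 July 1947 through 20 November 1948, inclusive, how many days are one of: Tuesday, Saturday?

139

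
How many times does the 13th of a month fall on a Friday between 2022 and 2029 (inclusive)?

Friday-the-13ths by year:
2022: May
2023: Jan, Oct
2024: Sep, Dec
2025: Jun
2026: Feb, Mar, Nov
2027: Aug
2028: Oct
2029: Apr, Jul

13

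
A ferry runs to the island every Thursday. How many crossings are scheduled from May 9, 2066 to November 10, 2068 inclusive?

May 9, 2066 is a Sunday.
The range spans 917 days (inclusive of both endpoints).
917 = 7 × 131, so the span is exactly 131 full weeks.
Each full week contributes one Thursday: 131 so far.
Total: 131.

131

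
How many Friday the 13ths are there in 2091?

The 13th falls on a Friday when the month's 13th has weekday Fri.
Jan 13 is Sat; Feb 13 is Tue; Mar 13 is Tue; Apr 13 is Fri ✓; May 13 is Sun; Jun 13 is Wed; Jul 13 is Fri ✓; Aug 13 is Mon; Sep 13 is Thu; Oct 13 is Sat; Nov 13 is Tue; Dec 13 is Thu.
Friday the 13ths: Apr, Jul.

2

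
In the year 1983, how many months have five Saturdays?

5

A month has five Saturdays exactly when Saturday falls within its first (length − 28) days.
Jan: 31 days, starts Sat → 5 of Sat, Sun, Mon ✓
Feb: 28 days, starts Tue → 5 of (none)
Mar: 31 days, starts Tue → 5 of Tue, Wed, Thu
Apr: 30 days, starts Fri → 5 of Fri, Sat ✓
May: 31 days, starts Sun → 5 of Sun, Mon, Tue
Jun: 30 days, starts Wed → 5 of Wed, Thu
Jul: 31 days, starts Fri → 5 of Fri, Sat, Sun ✓
Aug: 31 days, starts Mon → 5 of Mon, Tue, Wed
Sep: 30 days, starts Thu → 5 of Thu, Fri
Oct: 31 days, starts Sat → 5 of Sat, Sun, Mon ✓
Nov: 30 days, starts Tue → 5 of Tue, Wed
Dec: 31 days, starts Thu → 5 of Thu, Fri, Sat ✓
Months with five Saturdays: Jan, Apr, Jul, Oct, Dec.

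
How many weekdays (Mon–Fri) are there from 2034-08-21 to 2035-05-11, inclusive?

2034-08-21 is a Monday.
The range spans 264 days (inclusive of both endpoints).
264 = 7 × 37 + 5, so there are 37 full weeks plus 5 extra days.
Each full week contributes 5 weekdays (Mon–Fri): 37 × 5 = 185.
The 5 extra days are Monday, Tuesday, Wednesday, Thursday, Friday — 5 of them qualify.
Total: 185 + 5 = 190.

190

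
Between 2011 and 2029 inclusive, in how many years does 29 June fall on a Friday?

Day of week of June 29 in each year:
2011: Wed, 2012: Fri ✓, 2013: Sat, 2014: Sun, 2015: Mon, 2016: Wed, 2017: Thu, 2018: Fri ✓, 2019: Sat, 2020: Mon, 2021: Tue, 2022: Wed, 2023: Thu, 2024: Sat, 2025: Sun, 2026: Mon, 2027: Tue, 2028: Thu, 2029: Fri ✓
Fridays: 2012, 2018, 2029.

3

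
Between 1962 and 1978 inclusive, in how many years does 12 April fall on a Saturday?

Day of week of April 12 in each year:
1962: Thu, 1963: Fri, 1964: Sun, 1965: Mon, 1966: Tue, 1967: Wed, 1968: Fri, 1969: Sat ✓, 1970: Sun, 1971: Mon, 1972: Wed, 1973: Thu, 1974: Fri, 1975: Sat ✓, 1976: Mon, 1977: Tue, 1978: Wed
Saturdays: 1969, 1975.

2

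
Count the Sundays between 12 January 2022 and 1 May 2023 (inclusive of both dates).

12 January 2022 is a Wednesday.
The range spans 475 days (inclusive of both endpoints).
475 = 7 × 67 + 6, so there are 67 full weeks plus 6 extra days.
Each full week contributes one Sunday: 67 so far.
The 6 extra days are Wednesday, Thursday, Friday, Saturday, Sunday, Monday — 1 of them qualifies.
Total: 67 + 1 = 68.

68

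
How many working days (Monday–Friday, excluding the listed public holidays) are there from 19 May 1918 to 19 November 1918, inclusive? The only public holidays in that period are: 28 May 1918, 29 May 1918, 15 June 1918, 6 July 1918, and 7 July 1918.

130

19 May 1918 is a Sunday.
The range spans 185 days (inclusive of both endpoints).
185 = 7 × 26 + 3, so there are 26 full weeks plus 3 extra days.
Each full week contributes 5 weekdays (Mon–Fri): 26 × 5 = 130.
The 3 extra days are Sunday, Monday, Tuesday — 2 of them qualify.
Total: 130 + 2 = 132.
Holidays: 28 May 1918 (Tue); 29 May 1918 (Wed); 15 June 1918 (Sat); 6 July 1918 (Sat); 7 July 1918 (Sun).
2 of the 5 holidays fall on weekdays; the rest are weekends and were already excluded.
Business days: 132 − 2 = 130.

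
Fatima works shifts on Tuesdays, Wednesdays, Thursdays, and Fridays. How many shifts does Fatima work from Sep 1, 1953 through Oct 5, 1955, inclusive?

Sep 1, 1953 is a Tuesday.
The range spans 765 days (inclusive of both endpoints).
765 = 7 × 109 + 2, so there are 109 full weeks plus 2 extra days.
Each full week contributes 4 days from the set (Tue, Wed, Thu, Fri): 109 × 4 = 436.
The 2 extra days are Tuesday, Wednesday — 2 of them qualify.
Total: 436 + 2 = 438.

438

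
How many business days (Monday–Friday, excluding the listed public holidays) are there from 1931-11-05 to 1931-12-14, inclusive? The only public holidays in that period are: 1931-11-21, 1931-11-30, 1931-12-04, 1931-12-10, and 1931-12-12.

1931-11-05 is a Thursday.
That's 40 days from start to end, counting both.
40 = 7 × 5 + 5, so there are 5 full weeks plus 5 extra days.
Each full week contributes 5 weekdays (Mon–Fri): 5 × 5 = 25.
The 5 extra days are Thursday, Friday, Saturday, Sunday, Monday — 3 of them qualify.
Total: 25 + 3 = 28.
Holidays: 1931-11-21 (Sat); 1931-11-30 (Mon); 1931-12-04 (Fri); 1931-12-10 (Thu); 1931-12-12 (Sat).
3 of the 5 holidays fall on weekdays; the rest are weekends and were already excluded.
Business days: 28 − 3 = 25.

25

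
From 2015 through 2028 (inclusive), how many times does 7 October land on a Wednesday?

3

Day of week of October 7 in each year:
2015: Wed ✓, 2016: Fri, 2017: Sat, 2018: Sun, 2019: Mon, 2020: Wed ✓, 2021: Thu, 2022: Fri, 2023: Sat, 2024: Mon, 2025: Tue, 2026: Wed ✓, 2027: Thu, 2028: Sat
Wednesdays: 2015, 2020, 2026.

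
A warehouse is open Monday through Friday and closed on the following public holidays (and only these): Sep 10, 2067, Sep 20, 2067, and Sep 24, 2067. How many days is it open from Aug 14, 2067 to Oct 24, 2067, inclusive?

Aug 14, 2067 is a Sunday.
The range spans 72 days (inclusive of both endpoints).
72 = 7 × 10 + 2, so there are 10 full weeks plus 2 extra days.
Each full week contributes 5 weekdays (Mon–Fri): 10 × 5 = 50.
The 2 extra days are Sunday, Monday — 1 of them qualifies.
Total: 50 + 1 = 51.
Holidays: Sep 10, 2067 (Sat); Sep 20, 2067 (Tue); Sep 24, 2067 (Sat).
1 of the 3 holidays fall on weekdays; the rest are weekends and were already excluded.
Business days: 51 − 1 = 50.

50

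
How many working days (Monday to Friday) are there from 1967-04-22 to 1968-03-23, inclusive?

240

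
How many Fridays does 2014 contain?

52

January 1, 2014 is a Wednesday.
From January 1, 2014 to December 31, 2014 is 365 days inclusive.
365 = 7 × 52 + 1, so there are 52 full weeks plus 1 extra day.
Each full week contributes one Friday: 52 so far.
The 1 extra day is Wed — none qualify.
Total: 52 + 0 = 52.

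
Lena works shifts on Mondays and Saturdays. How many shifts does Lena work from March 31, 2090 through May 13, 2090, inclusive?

13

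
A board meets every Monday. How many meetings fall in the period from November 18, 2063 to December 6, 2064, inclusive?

55

November 18, 2063 is a Sunday.
That's 385 days from start to end, counting both.
385 = 7 × 55, so the span is exactly 55 full weeks.
Each full week contributes one Monday: 55 so far.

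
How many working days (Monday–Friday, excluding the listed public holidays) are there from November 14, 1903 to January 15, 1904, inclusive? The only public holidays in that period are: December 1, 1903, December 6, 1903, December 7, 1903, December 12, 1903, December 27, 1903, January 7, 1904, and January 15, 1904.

November 14, 1903 is a Saturday.
That's 63 days from start to end, counting both.
63 = 7 × 9, so the span is exactly 9 full weeks.
Each full week contributes 5 weekdays (Mon–Fri): 9 × 5 = 45.
Holidays: December 1, 1903 (Tue); December 6, 1903 (Sun); December 7, 1903 (Mon); December 12, 1903 (Sat); December 27, 1903 (Sun); January 7, 1904 (Thu); January 15, 1904 (Fri).
4 of the 7 holidays fall on weekdays; the rest are weekends and were already excluded.
Business days: 45 − 4 = 41.

41 working days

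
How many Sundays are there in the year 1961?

January 1, 1961 is a Sunday.
That's 365 days from start to end, counting both.
365 = 7 × 52 + 1, so there are 52 full weeks plus 1 extra day.
Each full week contributes one Sunday: 52 so far.
The 1 extra day is Sun — 1 of them qualifies.
Total: 52 + 1 = 53.

53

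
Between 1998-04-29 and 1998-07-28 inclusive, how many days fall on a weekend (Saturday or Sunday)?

26

1998-04-29 is a Wednesday.
The range spans 91 days (inclusive of both endpoints).
91 = 7 × 13, so the span is exactly 13 full weeks.
Each full week contributes 2 weekend days (Sat, Sun): 13 × 2 = 26.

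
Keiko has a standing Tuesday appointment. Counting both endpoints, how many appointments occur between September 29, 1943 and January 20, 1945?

68 Tuesdays

September 29, 1943 is a Wednesday.
That's 480 days from start to end, counting both.
480 = 7 × 68 + 4, so there are 68 full weeks plus 4 extra days.
Each full week contributes one Tuesday: 68 so far.
The 4 extra days are Wednesday, Thursday, Friday, Saturday — none qualify.
Total: 68 + 0 = 68.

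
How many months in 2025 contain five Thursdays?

A month has five Thursdays exactly when Thursday falls within its first (length − 28) days.
Jan: 31 days, starts Wed → 5 of Wed, Thu, Fri ✓
Feb: 28 days, starts Sat → 5 of (none)
Mar: 31 days, starts Sat → 5 of Sat, Sun, Mon
Apr: 30 days, starts Tue → 5 of Tue, Wed
May: 31 days, starts Thu → 5 of Thu, Fri, Sat ✓
Jun: 30 days, starts Sun → 5 of Sun, Mon
Jul: 31 days, starts Tue → 5 of Tue, Wed, Thu ✓
Aug: 31 days, starts Fri → 5 of Fri, Sat, Sun
Sep: 30 days, starts Mon → 5 of Mon, Tue
Oct: 31 days, starts Wed → 5 of Wed, Thu, Fri ✓
Nov: 30 days, starts Sat → 5 of Sat, Sun
Dec: 31 days, starts Mon → 5 of Mon, Tue, Wed
Months with five Thursdays: Jan, May, Jul, Oct.

4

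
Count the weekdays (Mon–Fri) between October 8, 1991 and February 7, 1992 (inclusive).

89 weekdays

October 8, 1991 is a Tuesday.
The range spans 123 days (inclusive of both endpoints).
123 = 7 × 17 + 4, so there are 17 full weeks plus 4 extra days.
Each full week contributes 5 weekdays (Mon–Fri): 17 × 5 = 85.
The 4 extra days are Tuesday, Wednesday, Thursday, Friday — 4 of them qualify.
Total: 85 + 4 = 89.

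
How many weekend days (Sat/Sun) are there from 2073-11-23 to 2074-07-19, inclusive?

68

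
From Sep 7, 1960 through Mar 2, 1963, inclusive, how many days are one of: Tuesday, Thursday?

Sep 7, 1960 is a Wednesday.
From Sep 7, 1960 to Mar 2, 1963 is 907 days inclusive.
907 = 7 × 129 + 4, so there are 129 full weeks plus 4 extra days.
Each full week contributes 2 days from the set (Tue, Thu): 129 × 2 = 258.
The 4 extra days are Wed, Thu, Fri, Sat — 1 of them qualifies.
Total: 258 + 1 = 259.

259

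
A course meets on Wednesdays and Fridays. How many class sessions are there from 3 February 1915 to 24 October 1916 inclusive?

180

3 February 1915 is a Wednesday.
From 3 February 1915 to 24 October 1916 is 630 days inclusive.
630 = 7 × 90, so the span is exactly 90 full weeks.
Each full week contributes 2 days from the set (Wed, Fri): 90 × 2 = 180.
Total: 180.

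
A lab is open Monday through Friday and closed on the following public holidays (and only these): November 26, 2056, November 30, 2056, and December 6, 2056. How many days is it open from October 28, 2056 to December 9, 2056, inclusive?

28 working days

October 28, 2056 is a Saturday.
The range spans 43 days (inclusive of both endpoints).
43 = 7 × 6 + 1, so there are 6 full weeks plus 1 extra day.
Each full week contributes 5 weekdays (Mon–Fri): 6 × 5 = 30.
The 1 extra day is Saturday — none qualify.
Total: 30 + 0 = 30.
Holidays: November 26, 2056 (Sun); November 30, 2056 (Thu); December 6, 2056 (Wed).
2 of the 3 holidays fall on weekdays; the rest are weekends and were already excluded.
Business days: 30 − 2 = 28.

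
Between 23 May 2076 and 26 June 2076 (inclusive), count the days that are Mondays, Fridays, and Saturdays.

15

23 May 2076 is a Saturday.
The range spans 35 days (inclusive of both endpoints).
35 = 7 × 5, so the span is exactly 5 full weeks.
Each full week contributes 3 days from the set (Mon, Fri, Sat): 5 × 3 = 15.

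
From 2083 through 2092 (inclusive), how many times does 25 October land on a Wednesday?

2

Day of week of October 25 in each year:
2083: Mon, 2084: Wed ✓, 2085: Thu, 2086: Fri, 2087: Sat, 2088: Mon, 2089: Tue, 2090: Wed ✓, 2091: Thu, 2092: Sat
Wednesdays: 2084, 2090.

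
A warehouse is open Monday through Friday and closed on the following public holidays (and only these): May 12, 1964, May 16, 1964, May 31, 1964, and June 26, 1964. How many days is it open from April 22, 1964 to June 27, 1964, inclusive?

46

April 22, 1964 is a Wednesday.
From April 22, 1964 to June 27, 1964 is 67 days inclusive.
67 = 7 × 9 + 4, so there are 9 full weeks plus 4 extra days.
Each full week contributes 5 weekdays (Mon–Fri): 9 × 5 = 45.
The 4 extra days are Wed, Thu, Fri, Sat — 3 of them qualify.
Total: 45 + 3 = 48.
Holidays: May 12, 1964 (Tue); May 16, 1964 (Sat); May 31, 1964 (Sun); June 26, 1964 (Fri).
2 of the 4 holidays fall on weekdays; the rest are weekends and were already excluded.
Business days: 48 − 2 = 46.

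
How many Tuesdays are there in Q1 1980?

1 January 1980 is a Tuesday.
The range spans 91 days (inclusive of both endpoints).
91 = 7 × 13, so the span is exactly 13 full weeks.
Each full week contributes one Tuesday: 13 so far.
Total: 13.

13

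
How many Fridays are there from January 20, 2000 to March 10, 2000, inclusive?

8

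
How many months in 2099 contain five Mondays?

A month has five Mondays exactly when Monday falls within its first (length − 28) days.
Jan: 31 days, starts Thu → 5 of Thu, Fri, Sat
Feb: 28 days, starts Sun → 5 of (none)
Mar: 31 days, starts Sun → 5 of Sun, Mon, Tue ✓
Apr: 30 days, starts Wed → 5 of Wed, Thu
May: 31 days, starts Fri → 5 of Fri, Sat, Sun
Jun: 30 days, starts Mon → 5 of Mon, Tue ✓
Jul: 31 days, starts Wed → 5 of Wed, Thu, Fri
Aug: 31 days, starts Sat → 5 of Sat, Sun, Mon ✓
Sep: 30 days, starts Tue → 5 of Tue, Wed
Oct: 31 days, starts Thu → 5 of Thu, Fri, Sat
Nov: 30 days, starts Sun → 5 of Sun, Mon ✓
Dec: 31 days, starts Tue → 5 of Tue, Wed, Thu
Months with five Mondays: Mar, Jun, Aug, Nov.

4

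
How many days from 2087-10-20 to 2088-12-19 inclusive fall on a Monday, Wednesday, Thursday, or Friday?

244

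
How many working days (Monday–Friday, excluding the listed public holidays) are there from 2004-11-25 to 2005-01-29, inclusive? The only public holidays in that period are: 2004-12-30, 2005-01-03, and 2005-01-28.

2004-11-25 is a Thursday.
From 2004-11-25 to 2005-01-29 is 66 days inclusive.
66 = 7 × 9 + 3, so there are 9 full weeks plus 3 extra days.
Each full week contributes 5 weekdays (Mon–Fri): 9 × 5 = 45.
The 3 extra days are Thursday, Friday, Saturday — 2 of them qualify.
Total: 45 + 2 = 47.
Holidays: 2004-12-30 (Thu); 2005-01-03 (Mon); 2005-01-28 (Fri).
All 3 holidays fall on weekdays, so subtract 3.
Business days: 47 − 3 = 44.

44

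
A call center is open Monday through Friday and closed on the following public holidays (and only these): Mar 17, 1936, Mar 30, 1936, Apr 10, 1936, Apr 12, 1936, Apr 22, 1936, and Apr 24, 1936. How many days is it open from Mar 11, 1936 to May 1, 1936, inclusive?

33

Mar 11, 1936 is a Wednesday.
That's 52 days from start to end, counting both.
52 = 7 × 7 + 3, so there are 7 full weeks plus 3 extra days.
Each full week contributes 5 weekdays (Mon–Fri): 7 × 5 = 35.
The 3 extra days are Wednesday, Thursday, Friday — 3 of them qualify.
Total: 35 + 3 = 38.
Holidays: Mar 17, 1936 (Tue); Mar 30, 1936 (Mon); Apr 10, 1936 (Fri); Apr 12, 1936 (Sun); Apr 22, 1936 (Wed); Apr 24, 1936 (Fri).
5 of the 6 holidays fall on weekdays; the rest are weekends and were already excluded.
Business days: 38 − 5 = 33.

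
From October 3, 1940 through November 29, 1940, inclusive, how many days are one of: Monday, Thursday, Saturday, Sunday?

October 3, 1940 is a Thursday.
The range spans 58 days (inclusive of both endpoints).
58 = 7 × 8 + 2, so there are 8 full weeks plus 2 extra days.
Each full week contributes 4 days from the set (Mon, Thu, Sat, Sun): 8 × 4 = 32.
The 2 extra days are Thursday, Friday — 1 of them qualifies.
Total: 32 + 1 = 33.

33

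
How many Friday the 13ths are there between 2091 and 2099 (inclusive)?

17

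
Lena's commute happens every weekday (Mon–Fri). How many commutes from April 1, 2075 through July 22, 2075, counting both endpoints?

81 weekdays

April 1, 2075 is a Monday.
That's 113 days from start to end, counting both.
113 = 7 × 16 + 1, so there are 16 full weeks plus 1 extra day.
Each full week contributes 5 weekdays (Mon–Fri): 16 × 5 = 80.
The 1 extra day is Mon — 1 of them qualifies.
Total: 80 + 1 = 81.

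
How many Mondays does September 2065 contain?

September 1, 2065 is a Tuesday.
That's 30 days from start to end, counting both.
30 = 7 × 4 + 2, so there are 4 full weeks plus 2 extra days.
Each full week contributes one Monday: 4 so far.
The 2 extra days are Tue, Wed — none qualify.
Total: 4 + 0 = 4.

4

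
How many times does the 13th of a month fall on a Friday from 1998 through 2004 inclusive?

Friday-the-13ths by year:
1998: Feb, Mar, Nov
1999: Aug
2000: Oct
2001: Apr, Jul
2002: Sep, Dec
2003: Jun
2004: Feb, Aug

12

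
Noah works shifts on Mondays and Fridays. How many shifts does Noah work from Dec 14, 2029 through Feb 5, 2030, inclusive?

Dec 14, 2029 is a Friday.
That's 54 days from start to end, counting both.
54 = 7 × 7 + 5, so there are 7 full weeks plus 5 extra days.
Each full week contributes 2 days from the set (Mon, Fri): 7 × 2 = 14.
The 5 extra days are Fri, Sat, Sun, Mon, Tue — 2 of them qualify.
Total: 14 + 2 = 16.

16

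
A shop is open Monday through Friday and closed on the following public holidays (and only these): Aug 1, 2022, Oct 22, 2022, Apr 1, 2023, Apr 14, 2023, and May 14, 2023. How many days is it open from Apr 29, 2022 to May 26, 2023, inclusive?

Apr 29, 2022 is a Friday.
The range spans 393 days (inclusive of both endpoints).
393 = 7 × 56 + 1, so there are 56 full weeks plus 1 extra day.
Each full week contributes 5 weekdays (Mon–Fri): 56 × 5 = 280.
The 1 extra day is Fri — 1 of them qualifies.
Total: 280 + 1 = 281.
Holidays: Aug 1, 2022 (Mon); Oct 22, 2022 (Sat); Apr 1, 2023 (Sat); Apr 14, 2023 (Fri); May 14, 2023 (Sun).
2 of the 5 holidays fall on weekdays; the rest are weekends and were already excluded.
Business days: 281 − 2 = 279.

279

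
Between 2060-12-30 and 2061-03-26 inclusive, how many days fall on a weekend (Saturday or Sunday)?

2060-12-30 is a Thursday.
From 2060-12-30 to 2061-03-26 is 87 days inclusive.
87 = 7 × 12 + 3, so there are 12 full weeks plus 3 extra days.
Each full week contributes 2 weekend days (Sat, Sun): 12 × 2 = 24.
The 3 extra days are Thu, Fri, Sat — 1 of them qualifies.
Total: 24 + 1 = 25.

25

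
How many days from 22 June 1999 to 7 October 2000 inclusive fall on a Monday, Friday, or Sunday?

202

22 June 1999 is a Tuesday.
That's 474 days from start to end, counting both.
474 = 7 × 67 + 5, so there are 67 full weeks plus 5 extra days.
Each full week contributes 3 days from the set (Mon, Fri, Sun): 67 × 3 = 201.
The 5 extra days are Tue, Wed, Thu, Fri, Sat — 1 of them qualifies.
Total: 201 + 1 = 202.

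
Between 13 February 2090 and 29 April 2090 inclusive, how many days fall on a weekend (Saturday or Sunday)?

13 February 2090 is a Monday.
The range spans 76 days (inclusive of both endpoints).
76 = 7 × 10 + 6, so there are 10 full weeks plus 6 extra days.
Each full week contributes 2 weekend days (Sat, Sun): 10 × 2 = 20.
The 6 extra days are Monday, Tuesday, Wednesday, Thursday, Friday, Saturday — 1 of them qualifies.
Total: 20 + 1 = 21.

21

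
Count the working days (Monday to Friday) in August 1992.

21

1992-08-01 is a Saturday.
That's 31 days from start to end, counting both.
31 = 7 × 4 + 3, so there are 4 full weeks plus 3 extra days.
Each full week contributes 5 weekdays (Mon–Fri): 4 × 5 = 20.
The 3 extra days are Sat, Sun, Mon — 1 of them qualifies.
Total: 20 + 1 = 21.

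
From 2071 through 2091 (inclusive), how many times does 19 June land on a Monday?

Day of week of June 19 in each year:
2071: Fri, 2072: Sun, 2073: Mon ✓, 2074: Tue, 2075: Wed, 2076: Fri, 2077: Sat, 2078: Sun, 2079: Mon ✓, 2080: Wed, 2081: Thu, 2082: Fri, 2083: Sat, 2084: Mon ✓, 2085: Tue, 2086: Wed, 2087: Thu, 2088: Sat, 2089: Sun, 2090: Mon ✓, 2091: Tue
Mondays: 2073, 2079, 2084, 2090.

4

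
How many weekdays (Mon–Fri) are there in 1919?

261

1919-01-01 is a Wednesday.
From 1919-01-01 to 1919-12-31 is 365 days inclusive.
365 = 7 × 52 + 1, so there are 52 full weeks plus 1 extra day.
Each full week contributes 5 weekdays (Mon–Fri): 52 × 5 = 260.
The 1 extra day is Wed — 1 of them qualifies.
Total: 260 + 1 = 261.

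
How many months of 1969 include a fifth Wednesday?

5

A month has five Wednesdays exactly when Wednesday falls within its first (length − 28) days.
Jan: 31 days, starts Wed → 5 of Wed, Thu, Fri ✓
Feb: 28 days, starts Sat → 5 of (none)
Mar: 31 days, starts Sat → 5 of Sat, Sun, Mon
Apr: 30 days, starts Tue → 5 of Tue, Wed ✓
May: 31 days, starts Thu → 5 of Thu, Fri, Sat
Jun: 30 days, starts Sun → 5 of Sun, Mon
Jul: 31 days, starts Tue → 5 of Tue, Wed, Thu ✓
Aug: 31 days, starts Fri → 5 of Fri, Sat, Sun
Sep: 30 days, starts Mon → 5 of Mon, Tue
Oct: 31 days, starts Wed → 5 of Wed, Thu, Fri ✓
Nov: 30 days, starts Sat → 5 of Sat, Sun
Dec: 31 days, starts Mon → 5 of Mon, Tue, Wed ✓
Months with five Wednesdays: Jan, Apr, Jul, Oct, Dec.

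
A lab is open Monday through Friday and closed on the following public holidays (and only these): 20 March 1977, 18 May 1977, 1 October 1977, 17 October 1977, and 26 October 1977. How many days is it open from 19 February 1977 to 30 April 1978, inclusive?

307

19 February 1977 is a Saturday.
From 19 February 1977 to 30 April 1978 is 436 days inclusive.
436 = 7 × 62 + 2, so there are 62 full weeks plus 2 extra days.
Each full week contributes 5 weekdays (Mon–Fri): 62 × 5 = 310.
The 2 extra days are Sat, Sun — none qualify.
Total: 310 + 0 = 310.
Holidays: 20 March 1977 (Sun); 18 May 1977 (Wed); 1 October 1977 (Sat); 17 October 1977 (Mon); 26 October 1977 (Wed).
3 of the 5 holidays fall on weekdays; the rest are weekends and were already excluded.
Business days: 310 − 3 = 307.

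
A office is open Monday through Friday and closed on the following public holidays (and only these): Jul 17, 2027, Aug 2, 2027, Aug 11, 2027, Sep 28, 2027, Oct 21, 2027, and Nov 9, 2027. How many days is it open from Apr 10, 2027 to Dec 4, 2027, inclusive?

165

Apr 10, 2027 is a Saturday.
From Apr 10, 2027 to Dec 4, 2027 is 239 days inclusive.
239 = 7 × 34 + 1, so there are 34 full weeks plus 1 extra day.
Each full week contributes 5 weekdays (Mon–Fri): 34 × 5 = 170.
The 1 extra day is Sat — none qualify.
Total: 170 + 0 = 170.
Holidays: Jul 17, 2027 (Sat); Aug 2, 2027 (Mon); Aug 11, 2027 (Wed); Sep 28, 2027 (Tue); Oct 21, 2027 (Thu); Nov 9, 2027 (Tue).
5 of the 6 holidays fall on weekdays; the rest are weekends and were already excluded.
Business days: 170 − 5 = 165.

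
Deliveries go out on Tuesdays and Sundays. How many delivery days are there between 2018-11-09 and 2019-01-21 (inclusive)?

21

2018-11-09 is a Friday.
That's 74 days from start to end, counting both.
74 = 7 × 10 + 4, so there are 10 full weeks plus 4 extra days.
Each full week contributes 2 days from the set (Tue, Sun): 10 × 2 = 20.
The 4 extra days are Fri, Sat, Sun, Mon — 1 of them qualifies.
Total: 20 + 1 = 21.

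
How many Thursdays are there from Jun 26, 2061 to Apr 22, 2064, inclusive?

Jun 26, 2061 is a Sunday.
From Jun 26, 2061 to Apr 22, 2064 is 1032 days inclusive.
1032 = 7 × 147 + 3, so there are 147 full weeks plus 3 extra days.
Each full week contributes one Thursday: 147 so far.
The 3 extra days are Sunday, Monday, Tuesday — none qualify.
Total: 147 + 0 = 147.

147 Thursdays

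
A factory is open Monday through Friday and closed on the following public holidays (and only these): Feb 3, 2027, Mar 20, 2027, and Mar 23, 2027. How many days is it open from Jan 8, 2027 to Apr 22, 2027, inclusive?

73

Jan 8, 2027 is a Friday.
From Jan 8, 2027 to Apr 22, 2027 is 105 days inclusive.
105 = 7 × 15, so the span is exactly 15 full weeks.
Each full week contributes 5 weekdays (Mon–Fri): 15 × 5 = 75.
Total: 75.
Holidays: Feb 3, 2027 (Wed); Mar 20, 2027 (Sat); Mar 23, 2027 (Tue).
2 of the 3 holidays fall on weekdays; the rest are weekends and were already excluded.
Business days: 75 − 2 = 73.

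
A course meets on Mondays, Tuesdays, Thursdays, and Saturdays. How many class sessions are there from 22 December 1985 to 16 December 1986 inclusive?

22 December 1985 is a Sunday.
That's 360 days from start to end, counting both.
360 = 7 × 51 + 3, so there are 51 full weeks plus 3 extra days.
Each full week contributes 4 days from the set (Mon, Tue, Thu, Sat): 51 × 4 = 204.
The 3 extra days are Sunday, Monday, Tuesday — 2 of them qualify.
Total: 204 + 2 = 206.

206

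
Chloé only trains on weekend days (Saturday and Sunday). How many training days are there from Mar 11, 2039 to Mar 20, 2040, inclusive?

108

Mar 11, 2039 is a Friday.
That's 376 days from start to end, counting both.
376 = 7 × 53 + 5, so there are 53 full weeks plus 5 extra days.
Each full week contributes 2 weekend days (Sat, Sun): 53 × 2 = 106.
The 5 extra days are Friday, Saturday, Sunday, Monday, Tuesday — 2 of them qualify.
Total: 106 + 2 = 108.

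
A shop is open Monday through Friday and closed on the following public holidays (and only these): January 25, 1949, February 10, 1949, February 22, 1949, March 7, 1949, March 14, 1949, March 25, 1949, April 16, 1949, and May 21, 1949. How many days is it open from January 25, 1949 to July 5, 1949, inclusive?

110

January 25, 1949 is a Tuesday.
From January 25, 1949 to July 5, 1949 is 162 days inclusive.
162 = 7 × 23 + 1, so there are 23 full weeks plus 1 extra day.
Each full week contributes 5 weekdays (Mon–Fri): 23 × 5 = 115.
The 1 extra day is Tuesday — 1 of them qualifies.
Total: 115 + 1 = 116.
Holidays: January 25, 1949 (Tue); February 10, 1949 (Thu); February 22, 1949 (Tue); March 7, 1949 (Mon); March 14, 1949 (Mon); March 25, 1949 (Fri); April 16, 1949 (Sat); May 21, 1949 (Sat).
6 of the 8 holidays fall on weekdays; the rest are weekends and were already excluded.
Business days: 116 − 6 = 110.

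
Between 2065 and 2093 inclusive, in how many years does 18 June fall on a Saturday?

4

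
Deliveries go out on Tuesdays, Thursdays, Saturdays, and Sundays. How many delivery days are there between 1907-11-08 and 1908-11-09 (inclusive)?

1907-11-08 is a Friday.
From 1907-11-08 to 1908-11-09 is 368 days inclusive.
368 = 7 × 52 + 4, so there are 52 full weeks plus 4 extra days.
Each full week contributes 4 days from the set (Tue, Thu, Sat, Sun): 52 × 4 = 208.
The 4 extra days are Friday, Saturday, Sunday, Monday — 2 of them qualify.
Total: 208 + 2 = 210.

210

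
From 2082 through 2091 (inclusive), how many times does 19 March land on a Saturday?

1

Day of week of March 19 in each year:
2082: Thu, 2083: Fri, 2084: Sun, 2085: Mon, 2086: Tue, 2087: Wed, 2088: Fri, 2089: Sat ✓, 2090: Sun, 2091: Mon
Saturdays: 2089.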